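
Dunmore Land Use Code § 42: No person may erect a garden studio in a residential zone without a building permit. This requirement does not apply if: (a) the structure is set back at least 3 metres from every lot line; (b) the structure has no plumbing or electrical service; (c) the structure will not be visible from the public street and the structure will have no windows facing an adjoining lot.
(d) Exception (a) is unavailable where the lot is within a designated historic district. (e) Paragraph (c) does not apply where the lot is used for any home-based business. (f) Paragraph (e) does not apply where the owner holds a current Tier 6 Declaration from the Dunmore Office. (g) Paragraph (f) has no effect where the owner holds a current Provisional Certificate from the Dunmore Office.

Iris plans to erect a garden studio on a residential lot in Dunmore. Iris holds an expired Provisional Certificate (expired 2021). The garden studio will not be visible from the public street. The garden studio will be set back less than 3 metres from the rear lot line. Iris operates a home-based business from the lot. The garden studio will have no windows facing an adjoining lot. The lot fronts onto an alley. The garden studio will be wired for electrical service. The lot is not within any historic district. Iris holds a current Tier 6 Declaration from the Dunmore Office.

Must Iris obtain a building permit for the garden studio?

Exception (a) requires that the structure is set back at least 3 metres from every lot line; but the rear setback is under 3 m, so (a) is unavailable.
Exception (b) does not apply: electrical service is planned.
Exception (c): the structure will not be visible from the street; no windows face an adjoining lot — every condition holds. Under paragraphs (e)–(g): (e) is triggered (a home-based business operates on the lot), but is itself disapplied by (f): (f) operates against (e): a current Tier 6 Declaration is held. (g), which would lift (f), does not operate here — there is no Provisional Certificate in force. So (c) applies.

No — exception (c) applies; Iris does not need a building permit.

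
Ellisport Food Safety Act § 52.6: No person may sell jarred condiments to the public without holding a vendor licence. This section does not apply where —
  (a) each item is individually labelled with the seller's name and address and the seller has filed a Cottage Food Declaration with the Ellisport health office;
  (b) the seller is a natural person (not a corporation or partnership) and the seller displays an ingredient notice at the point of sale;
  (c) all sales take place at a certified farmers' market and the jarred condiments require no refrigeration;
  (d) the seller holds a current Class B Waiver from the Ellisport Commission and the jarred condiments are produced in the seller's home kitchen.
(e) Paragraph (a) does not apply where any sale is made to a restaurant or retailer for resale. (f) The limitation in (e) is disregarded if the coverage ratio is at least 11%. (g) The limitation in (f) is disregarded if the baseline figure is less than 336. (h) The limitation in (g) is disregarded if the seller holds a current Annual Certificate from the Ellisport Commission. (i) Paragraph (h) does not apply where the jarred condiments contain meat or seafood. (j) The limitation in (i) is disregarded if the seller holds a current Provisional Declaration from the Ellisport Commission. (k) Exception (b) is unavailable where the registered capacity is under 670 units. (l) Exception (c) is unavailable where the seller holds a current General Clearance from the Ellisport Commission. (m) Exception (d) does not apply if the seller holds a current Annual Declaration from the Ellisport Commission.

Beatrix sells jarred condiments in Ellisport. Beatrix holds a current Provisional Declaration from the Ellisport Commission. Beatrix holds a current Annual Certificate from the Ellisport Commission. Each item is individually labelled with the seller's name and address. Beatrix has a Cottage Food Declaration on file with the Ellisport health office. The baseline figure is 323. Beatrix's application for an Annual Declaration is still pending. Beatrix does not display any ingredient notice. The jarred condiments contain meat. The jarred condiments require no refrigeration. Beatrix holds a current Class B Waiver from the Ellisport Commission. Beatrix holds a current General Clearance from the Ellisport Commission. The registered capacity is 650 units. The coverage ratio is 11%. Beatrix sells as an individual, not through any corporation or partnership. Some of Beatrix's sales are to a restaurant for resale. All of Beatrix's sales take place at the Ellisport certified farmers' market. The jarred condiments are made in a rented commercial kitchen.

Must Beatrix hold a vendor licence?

Exception (a)'s conditions are all satisfied: items are individually labelled; a Cottage Food Declaration is on file. As to paragraphs (e)–(j): (e) would limit (a) — some sales are to a restaurant for resale — but (f) sets (e) aside: (f) applies — the coverage ratio is 11%, meeting the 11% threshold. (g) would limit (f) — the baseline figure is 323, less than the 336 limit — but (h) sets (g) aside: (h) operates against (g): a current Annual Certificate is held. (i) is triggered (the jarred condiments contain meat), but is set aside by (j): (j) applies — a current Provisional Declaration is held. Exception (a) stands.
Exception (b) fails — no ingredient notice is displayed.
All of (c)'s requirements are met (all sales are at a certified farmers' market; the jarred condiments are shelf-stable). But: (l) operates — a current General Clearance is held. (c) is therefore removed.
Exception (d) requires that the jarred condiments are produced in the seller's home kitchen; but the jarred condiments are made in a commercial kitchen, not a home kitchen, so (d) is unavailable.

No — exception (a) applies; Beatrix is not required to hold a vendor licence.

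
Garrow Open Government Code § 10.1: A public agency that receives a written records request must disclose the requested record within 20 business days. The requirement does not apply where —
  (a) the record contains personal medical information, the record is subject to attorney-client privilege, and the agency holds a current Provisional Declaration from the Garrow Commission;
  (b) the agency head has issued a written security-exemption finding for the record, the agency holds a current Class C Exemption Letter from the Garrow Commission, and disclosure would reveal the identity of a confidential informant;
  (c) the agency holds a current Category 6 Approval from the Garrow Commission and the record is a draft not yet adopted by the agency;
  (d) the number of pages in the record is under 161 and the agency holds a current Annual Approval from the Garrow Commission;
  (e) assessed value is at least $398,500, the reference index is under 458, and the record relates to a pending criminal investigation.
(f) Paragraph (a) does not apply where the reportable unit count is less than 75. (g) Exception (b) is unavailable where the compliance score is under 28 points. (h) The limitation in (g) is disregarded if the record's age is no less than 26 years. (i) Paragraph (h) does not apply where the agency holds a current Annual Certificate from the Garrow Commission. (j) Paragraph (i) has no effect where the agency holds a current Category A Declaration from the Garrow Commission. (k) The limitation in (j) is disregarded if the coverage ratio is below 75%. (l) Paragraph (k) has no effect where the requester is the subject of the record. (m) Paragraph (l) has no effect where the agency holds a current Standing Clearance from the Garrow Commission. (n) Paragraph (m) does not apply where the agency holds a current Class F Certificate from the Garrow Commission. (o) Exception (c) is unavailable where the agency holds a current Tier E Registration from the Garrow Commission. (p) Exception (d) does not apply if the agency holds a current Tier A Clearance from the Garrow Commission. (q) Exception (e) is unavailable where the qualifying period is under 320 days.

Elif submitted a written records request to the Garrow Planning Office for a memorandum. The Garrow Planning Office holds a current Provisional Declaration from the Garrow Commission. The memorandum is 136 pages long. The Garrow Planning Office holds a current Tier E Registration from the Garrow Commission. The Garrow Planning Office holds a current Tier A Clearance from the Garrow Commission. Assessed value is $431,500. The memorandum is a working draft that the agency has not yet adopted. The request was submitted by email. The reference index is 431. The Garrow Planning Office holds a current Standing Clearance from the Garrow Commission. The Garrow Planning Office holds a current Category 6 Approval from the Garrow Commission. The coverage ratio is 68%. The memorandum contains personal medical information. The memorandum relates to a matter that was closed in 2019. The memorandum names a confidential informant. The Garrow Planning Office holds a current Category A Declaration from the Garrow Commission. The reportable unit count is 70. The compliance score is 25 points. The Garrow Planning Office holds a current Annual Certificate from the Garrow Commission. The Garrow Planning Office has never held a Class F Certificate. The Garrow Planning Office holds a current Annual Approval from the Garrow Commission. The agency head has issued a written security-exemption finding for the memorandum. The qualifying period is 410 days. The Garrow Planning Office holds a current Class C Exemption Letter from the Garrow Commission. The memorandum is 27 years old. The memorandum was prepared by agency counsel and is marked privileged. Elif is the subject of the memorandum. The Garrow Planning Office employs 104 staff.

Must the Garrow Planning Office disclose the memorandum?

Yes — the Garrow Planning Office must disclose the memorandum.

Exception (a): the memorandum contains personal medical information; the memorandum is privileged; a current Provisional Declaration is held — every condition holds. However, paragraph (f) must be considered: (f) is triggered — the reportable unit count is 70, less than the 75 limit. So (a) is unavailable.
All of (b)'s requirements are met (a written security-exemption finding has been issued; a current Class C Exemption Letter is held; the memorandum names a confidential informant). But: (g) is triggered — the compliance score is 25 points, under the 28 points limit. (h) would limit (g) — the record's age is 27 years, meeting the 26 years threshold — but (i) sets (h) aside: (i) operates against (h): a current Annual Certificate is held. (j) is triggered (a current Category A Declaration is held), but is itself disapplied by (k): (k) operates against (j): the coverage ratio is 68%, below the 75% limit. (l) would limit (k) — Elif is the subject of the memorandum — but (m) sets (l) aside: (m) operates against (l): a current Standing Clearance is held. (n) is not triggered (no current Class F Certificate is held), so (m) stands. So (b) is unavailable.
All of (c)'s requirements are met (a current Category 6 Approval is held; the memorandum is an unadopted draft). But: (o) is engaged — a current Tier E Registration is held. So (c) is unavailable.
Exception (d)'s conditions are all satisfied: the number of pages in the record is 136, under the 161 limit; a current Annual Approval is held. But applying paragraph (p): (p) operates against (d): a current Tier A Clearance is held. Exception (d) does not apply.
Exception (e) requires that the record relates to a pending criminal investigation; but the memorandum relates to a closed matter, so (e) is unavailable.
Every exception is unavailable, so the rule governs.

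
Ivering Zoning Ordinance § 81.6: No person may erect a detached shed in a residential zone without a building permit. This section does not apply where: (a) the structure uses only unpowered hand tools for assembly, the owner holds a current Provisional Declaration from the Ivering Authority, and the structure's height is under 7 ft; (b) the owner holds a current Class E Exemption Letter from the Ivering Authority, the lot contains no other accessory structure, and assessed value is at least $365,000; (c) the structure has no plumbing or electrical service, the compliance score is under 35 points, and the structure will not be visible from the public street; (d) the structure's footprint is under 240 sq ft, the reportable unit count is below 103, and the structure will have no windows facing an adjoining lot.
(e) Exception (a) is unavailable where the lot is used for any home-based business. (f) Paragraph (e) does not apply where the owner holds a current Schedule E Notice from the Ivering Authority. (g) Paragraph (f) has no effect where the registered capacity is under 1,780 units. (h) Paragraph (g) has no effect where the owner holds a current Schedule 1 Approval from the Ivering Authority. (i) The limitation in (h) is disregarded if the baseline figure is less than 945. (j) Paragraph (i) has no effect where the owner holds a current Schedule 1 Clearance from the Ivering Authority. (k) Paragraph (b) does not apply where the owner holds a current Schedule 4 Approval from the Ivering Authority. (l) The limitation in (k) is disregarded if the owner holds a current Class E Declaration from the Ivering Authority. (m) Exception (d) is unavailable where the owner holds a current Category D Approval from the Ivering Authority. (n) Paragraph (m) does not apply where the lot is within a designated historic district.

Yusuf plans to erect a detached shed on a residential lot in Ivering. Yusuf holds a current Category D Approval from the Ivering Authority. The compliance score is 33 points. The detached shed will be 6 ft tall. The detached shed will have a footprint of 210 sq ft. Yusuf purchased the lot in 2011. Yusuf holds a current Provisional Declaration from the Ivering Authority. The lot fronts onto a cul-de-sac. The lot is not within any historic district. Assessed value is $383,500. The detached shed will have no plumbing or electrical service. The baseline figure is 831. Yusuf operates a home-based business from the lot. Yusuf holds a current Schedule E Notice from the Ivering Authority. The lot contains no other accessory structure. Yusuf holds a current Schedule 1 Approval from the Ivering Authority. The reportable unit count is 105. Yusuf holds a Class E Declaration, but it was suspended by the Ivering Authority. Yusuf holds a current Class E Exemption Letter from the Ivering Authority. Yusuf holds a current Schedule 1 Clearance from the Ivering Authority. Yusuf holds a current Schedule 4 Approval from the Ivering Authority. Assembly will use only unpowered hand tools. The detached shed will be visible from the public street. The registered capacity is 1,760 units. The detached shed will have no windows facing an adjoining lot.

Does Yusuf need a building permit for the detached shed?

No — exception (a) applies; Yusuf does not need a building permit.

Exception (a): assembly uses only hand tools; a current Provisional Declaration is held; the structure's height is 6 ft, under the 7 ft limit — every condition holds. Under paragraphs (e)–(j): (e) would limit (a) — a home-based business operates on the lot — but (f) sets (e) aside: (f) is triggered — a current Schedule E Notice is held. (g) would limit (f) — the registered capacity is 1,760 units, under the 1,780 units limit — but (h) sets (g) aside: (h) operates — a current Schedule 1 Approval is held. (i) applies (the baseline figure is 831, less than the 945 limit), but yields to (j): (j) is triggered — a current Schedule 1 Clearance is held. So (a) applies.
Exception (b): a current Class E Exemption Letter is held; the lot has no other accessory structure; assessed value is $383,500, meeting the $365,000 threshold — every condition holds. But: (k) is triggered — a current Schedule 4 Approval is held. (l), which would lift (k), is not triggered — there is no Class E Declaration in force. (b) is therefore removed.
Exception (c) requires that the structure will not be visible from the public street; but the structure will be visible from the street, so (c) is unavailable.
Exception (d) does not apply: the reportable unit count is 105, not below 103.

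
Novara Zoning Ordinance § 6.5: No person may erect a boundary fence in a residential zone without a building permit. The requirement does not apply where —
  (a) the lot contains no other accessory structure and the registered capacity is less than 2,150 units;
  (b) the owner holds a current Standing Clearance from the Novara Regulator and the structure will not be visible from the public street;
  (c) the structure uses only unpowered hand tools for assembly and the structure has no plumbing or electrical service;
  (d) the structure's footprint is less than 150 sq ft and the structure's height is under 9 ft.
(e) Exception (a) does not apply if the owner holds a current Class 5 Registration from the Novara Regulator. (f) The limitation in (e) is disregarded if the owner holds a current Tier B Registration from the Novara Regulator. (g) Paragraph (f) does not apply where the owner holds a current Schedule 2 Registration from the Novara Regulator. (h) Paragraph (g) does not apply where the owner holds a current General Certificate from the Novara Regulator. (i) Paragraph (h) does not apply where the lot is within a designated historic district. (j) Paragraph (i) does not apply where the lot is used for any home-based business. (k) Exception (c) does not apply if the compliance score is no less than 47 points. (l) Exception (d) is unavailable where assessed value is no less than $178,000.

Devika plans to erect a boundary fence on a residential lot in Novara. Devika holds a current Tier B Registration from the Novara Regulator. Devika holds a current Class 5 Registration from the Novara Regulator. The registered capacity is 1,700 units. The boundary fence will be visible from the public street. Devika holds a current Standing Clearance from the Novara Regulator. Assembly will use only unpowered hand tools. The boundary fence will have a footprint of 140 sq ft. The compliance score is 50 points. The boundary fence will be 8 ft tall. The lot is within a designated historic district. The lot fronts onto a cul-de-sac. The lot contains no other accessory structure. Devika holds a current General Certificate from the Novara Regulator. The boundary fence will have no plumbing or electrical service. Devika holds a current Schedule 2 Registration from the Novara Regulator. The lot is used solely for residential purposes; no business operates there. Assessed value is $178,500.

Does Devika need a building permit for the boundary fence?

Yes — Devika must obtain a building permit.

All of (a)'s requirements are met (the lot has no other accessory structure; the registered capacity is 1,700 units, less than the 2,150 units limit). But: (e) operates against (a): a current Class 5 Registration is held. (f) would limit (e) — a current Tier B Registration is held — but (g) sets (f) aside: (g) operates against (f): a current Schedule 2 Registration is held. (h) applies (a current General Certificate is held), but is overridden by (i): (i) operates against (h): the lot is in a historic district. (j) does not operate here (the lot is solely residential), so (i) stands. So (a) is unavailable.
Exception (b) fails — the structure will be visible from the street.
Exception (c)'s conditions are all satisfied: assembly uses only hand tools; there is no plumbing or electrical service. But: (k) operates against (c): the compliance score is 50 points, meeting the 47 points threshold. So (c) is unavailable.
Exception (d)'s conditions are all satisfied: the structure's footprint is 140 sq ft, less than the 150 sq ft limit; the structure's height is 8 ft, under the 9 ft limit. However, paragraph (l) must be considered: (l) operates — assessed value is $178,500, meeting the $178,000 threshold. So (d) is unavailable.
No exception applies. The general rule governs.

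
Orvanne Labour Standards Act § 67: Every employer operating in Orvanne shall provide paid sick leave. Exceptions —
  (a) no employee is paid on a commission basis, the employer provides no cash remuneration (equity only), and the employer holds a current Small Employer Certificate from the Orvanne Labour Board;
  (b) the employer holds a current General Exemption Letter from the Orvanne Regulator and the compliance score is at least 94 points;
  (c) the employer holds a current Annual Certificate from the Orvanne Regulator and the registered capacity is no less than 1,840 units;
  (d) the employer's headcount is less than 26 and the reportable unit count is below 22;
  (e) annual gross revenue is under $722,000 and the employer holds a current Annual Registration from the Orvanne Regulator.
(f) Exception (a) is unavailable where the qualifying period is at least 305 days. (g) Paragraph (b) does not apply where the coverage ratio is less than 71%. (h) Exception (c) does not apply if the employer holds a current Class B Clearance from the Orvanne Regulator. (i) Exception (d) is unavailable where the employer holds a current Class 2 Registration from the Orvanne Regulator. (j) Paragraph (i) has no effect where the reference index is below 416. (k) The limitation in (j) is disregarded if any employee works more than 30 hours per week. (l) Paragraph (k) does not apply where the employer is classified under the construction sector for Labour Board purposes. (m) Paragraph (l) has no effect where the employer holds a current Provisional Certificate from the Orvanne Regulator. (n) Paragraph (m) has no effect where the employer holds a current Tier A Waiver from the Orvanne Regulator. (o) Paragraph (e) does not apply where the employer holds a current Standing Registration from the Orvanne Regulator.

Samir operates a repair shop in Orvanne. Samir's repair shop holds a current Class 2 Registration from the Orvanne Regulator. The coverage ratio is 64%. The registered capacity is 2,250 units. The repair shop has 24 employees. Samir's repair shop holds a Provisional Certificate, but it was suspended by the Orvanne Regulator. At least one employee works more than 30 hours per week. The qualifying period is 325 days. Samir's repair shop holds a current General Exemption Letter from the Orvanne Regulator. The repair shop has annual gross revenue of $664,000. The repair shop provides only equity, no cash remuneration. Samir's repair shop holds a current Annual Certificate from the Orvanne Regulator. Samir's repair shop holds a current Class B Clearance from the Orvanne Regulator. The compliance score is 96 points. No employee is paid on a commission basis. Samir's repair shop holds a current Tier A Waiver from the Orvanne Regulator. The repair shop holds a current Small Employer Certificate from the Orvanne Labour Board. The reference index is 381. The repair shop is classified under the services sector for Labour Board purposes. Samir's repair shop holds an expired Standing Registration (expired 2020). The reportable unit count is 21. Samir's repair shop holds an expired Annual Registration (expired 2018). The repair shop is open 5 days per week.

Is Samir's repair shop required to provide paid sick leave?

Yes — Samir's repair shop must provide paid sick leave.

All of (a)'s requirements are met (no employee is paid on commission; remuneration is equity-only; a current Small Employer Certificate is held). Turning to paragraph (f): (f) operates — the qualifying period is 325 days, meeting the 305 days threshold. (a) is therefore removed.
Exception (b) is satisfied on its face — a current General Exemption Letter is held; the compliance score is 96 points, meeting the 94 points threshold. However, paragraph (g) must be considered: (g) is engaged — the coverage ratio is 64%, less than the 71% limit. Exception (b) does not apply.
Exception (c): a current Annual Certificate is held; the registered capacity is 2,250 units, meeting the 1,840 units threshold — every condition holds. But applying paragraph (h): (h) operates against (c): a current Class B Clearance is held. Exception (c) does not apply.
Exception (d)'s conditions are all satisfied: the employer's headcount is 24, less than the 26 limit; the reportable unit count is 21, below the 22 limit. However, paragraphs (i)–(n) must be considered: (i) operates against (d): a current Class 2 Registration is held. (j) is engaged (the reference index is 381, below the 416 limit), but is itself disapplied by (k): (k) operates against (j): at least one employee exceeds 30 hours/week. (l), which would lift (k), is inapplicable — the repair shop is classified under the services sector. Exception (d) does not apply.
Exception (e) does not apply: there is no Annual Registration in force.
No exception is made out. Samir's repair shop falls within the general rule.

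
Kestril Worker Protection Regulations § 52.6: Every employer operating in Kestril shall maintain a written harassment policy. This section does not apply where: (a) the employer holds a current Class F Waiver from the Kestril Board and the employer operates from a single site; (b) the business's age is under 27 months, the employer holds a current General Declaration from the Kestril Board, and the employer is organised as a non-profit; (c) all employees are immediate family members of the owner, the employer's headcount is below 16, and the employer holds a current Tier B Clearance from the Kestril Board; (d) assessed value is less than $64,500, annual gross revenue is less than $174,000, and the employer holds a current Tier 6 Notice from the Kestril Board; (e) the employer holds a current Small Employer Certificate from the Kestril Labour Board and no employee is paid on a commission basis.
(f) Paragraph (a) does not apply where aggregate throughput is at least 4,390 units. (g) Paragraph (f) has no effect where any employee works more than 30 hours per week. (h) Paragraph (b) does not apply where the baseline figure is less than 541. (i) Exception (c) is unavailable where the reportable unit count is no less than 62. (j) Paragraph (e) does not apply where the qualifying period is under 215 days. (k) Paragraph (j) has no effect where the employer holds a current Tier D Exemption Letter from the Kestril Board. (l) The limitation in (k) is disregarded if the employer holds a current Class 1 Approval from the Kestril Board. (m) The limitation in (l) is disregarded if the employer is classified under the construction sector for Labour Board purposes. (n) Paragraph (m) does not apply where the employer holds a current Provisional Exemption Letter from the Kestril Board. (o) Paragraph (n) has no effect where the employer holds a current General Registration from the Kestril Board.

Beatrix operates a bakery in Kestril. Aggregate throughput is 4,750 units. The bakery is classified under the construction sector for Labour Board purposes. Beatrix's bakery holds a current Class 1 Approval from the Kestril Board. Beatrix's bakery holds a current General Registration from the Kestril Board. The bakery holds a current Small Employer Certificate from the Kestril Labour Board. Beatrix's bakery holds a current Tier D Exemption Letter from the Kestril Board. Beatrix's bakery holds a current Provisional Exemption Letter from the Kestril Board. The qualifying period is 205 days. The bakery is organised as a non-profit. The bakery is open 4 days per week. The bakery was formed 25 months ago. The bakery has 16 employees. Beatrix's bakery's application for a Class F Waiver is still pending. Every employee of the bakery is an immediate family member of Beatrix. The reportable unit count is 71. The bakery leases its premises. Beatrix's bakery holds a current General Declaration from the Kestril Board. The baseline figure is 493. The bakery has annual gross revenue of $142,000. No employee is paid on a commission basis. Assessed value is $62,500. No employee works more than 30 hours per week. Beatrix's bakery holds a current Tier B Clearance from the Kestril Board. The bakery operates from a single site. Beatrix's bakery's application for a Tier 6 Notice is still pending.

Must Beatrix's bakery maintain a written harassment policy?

Exception (a) fails — the Class F Waiver is not current.
Exception (b): the business's age is 25 months, under the 27 months limit; a current General Declaration is held; the employer is a non-profit — every condition holds. But: (h) operates — the baseline figure is 493, less than the 541 limit. So (b) is unavailable.
Exception (c) fails — the employer's headcount is 16, not below 16.
Exception (d) fails — the Tier 6 Notice is not current.
All of (e)'s requirements are met (a current Small Employer Certificate is held; no employee is paid on commission). Applying paragraphs (j)–(o): (j) would limit (e) — the qualifying period is 205 days, under the 215 days limit — but (k) sets (j) aside: (k) operates against (j): a current Tier D Exemption Letter is held. (l) would limit (k) — a current Class 1 Approval is held — but (m) sets (l) aside: (m) is engaged — the bakery is classified under the construction sector. (n) would limit (m) — a current Provisional Exemption Letter is held — but (o) sets (n) aside: (o) operates — a current General Registration is held. So (e) applies.

No — exception (e) applies; Beatrix's bakery is not required to maintain a written harassment policy.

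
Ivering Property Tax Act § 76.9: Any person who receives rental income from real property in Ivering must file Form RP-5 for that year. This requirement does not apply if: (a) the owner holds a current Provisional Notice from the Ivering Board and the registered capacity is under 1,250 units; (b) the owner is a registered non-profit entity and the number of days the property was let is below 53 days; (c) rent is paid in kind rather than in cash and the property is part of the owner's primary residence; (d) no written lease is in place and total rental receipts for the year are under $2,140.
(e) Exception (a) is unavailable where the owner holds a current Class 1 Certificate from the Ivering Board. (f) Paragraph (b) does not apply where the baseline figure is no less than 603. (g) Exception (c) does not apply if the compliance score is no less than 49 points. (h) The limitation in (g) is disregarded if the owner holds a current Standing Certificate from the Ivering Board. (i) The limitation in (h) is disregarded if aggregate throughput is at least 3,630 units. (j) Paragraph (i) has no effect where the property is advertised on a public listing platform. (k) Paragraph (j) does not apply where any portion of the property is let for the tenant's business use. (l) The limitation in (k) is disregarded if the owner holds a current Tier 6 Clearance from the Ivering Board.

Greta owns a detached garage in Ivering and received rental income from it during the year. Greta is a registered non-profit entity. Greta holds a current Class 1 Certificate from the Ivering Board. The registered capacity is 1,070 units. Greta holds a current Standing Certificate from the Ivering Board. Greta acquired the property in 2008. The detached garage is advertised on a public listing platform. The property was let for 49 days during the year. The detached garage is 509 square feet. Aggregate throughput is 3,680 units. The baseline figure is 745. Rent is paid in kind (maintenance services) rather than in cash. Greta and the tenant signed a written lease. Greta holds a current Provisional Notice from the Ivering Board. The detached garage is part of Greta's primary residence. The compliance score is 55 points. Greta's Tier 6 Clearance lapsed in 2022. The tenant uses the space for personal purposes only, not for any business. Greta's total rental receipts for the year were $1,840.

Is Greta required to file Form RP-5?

No — exception (c) applies; Greta is not required to file Form RP-5.

All of (a)'s requirements are met (a current Provisional Notice is held; the registered capacity is 1,070 units, under the 1,250 units limit). But applying paragraph (e): (e) operates — a current Class 1 Certificate is held. So (a) is unavailable.
Exception (b)'s conditions are all satisfied: Greta is a registered non-profit; the number of days the property was let is 49 days, below the 53 days limit. Turning to paragraph (f): (f) operates against (b): the baseline figure is 745, meeting the 603 threshold. Exception (b) does not apply.
Exception (c) is satisfied on its face — rent is paid in kind; the detached garage is part of the primary residence. Applying paragraphs (g)–(l): (g) would limit (c) — the compliance score is 55 points, meeting the 49 points threshold — but (h) sets (g) aside: (h) operates against (g): a current Standing Certificate is held. (i) would limit (h) — aggregate throughput is 3,680 units, meeting the 3,630 units threshold — but (j) sets (i) aside: (j) is triggered — the property is publicly advertised. (k), which would lift (j), is not engaged — the space is used for personal purposes only. Exception (c) stands.
Exception (d) fails — a written lease is in place.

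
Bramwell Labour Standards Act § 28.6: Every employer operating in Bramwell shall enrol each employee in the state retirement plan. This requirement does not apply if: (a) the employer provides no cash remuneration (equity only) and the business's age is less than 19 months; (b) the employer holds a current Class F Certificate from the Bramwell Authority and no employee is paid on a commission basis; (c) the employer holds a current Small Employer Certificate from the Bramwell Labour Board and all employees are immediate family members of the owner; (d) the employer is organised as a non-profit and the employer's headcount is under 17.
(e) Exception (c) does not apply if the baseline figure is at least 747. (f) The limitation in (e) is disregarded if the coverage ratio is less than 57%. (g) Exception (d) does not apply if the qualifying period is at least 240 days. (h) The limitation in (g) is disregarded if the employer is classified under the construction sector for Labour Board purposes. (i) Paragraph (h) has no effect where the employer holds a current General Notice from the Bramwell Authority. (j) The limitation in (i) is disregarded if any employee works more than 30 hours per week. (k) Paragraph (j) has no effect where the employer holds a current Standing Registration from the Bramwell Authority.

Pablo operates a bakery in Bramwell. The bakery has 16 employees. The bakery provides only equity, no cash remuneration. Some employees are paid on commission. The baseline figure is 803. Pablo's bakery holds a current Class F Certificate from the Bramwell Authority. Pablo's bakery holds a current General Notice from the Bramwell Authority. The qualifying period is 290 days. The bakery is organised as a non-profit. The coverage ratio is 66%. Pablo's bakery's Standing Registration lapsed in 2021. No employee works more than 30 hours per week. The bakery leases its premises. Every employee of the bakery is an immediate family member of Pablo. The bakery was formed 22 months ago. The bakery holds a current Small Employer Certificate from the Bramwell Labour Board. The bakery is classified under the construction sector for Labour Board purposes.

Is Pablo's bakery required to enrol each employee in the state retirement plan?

Exception (a) fails — the business's age is 22 months, not less than 19 months.
Exception (b) fails — some employees are paid on commission.
Exception (c)'s conditions are all satisfied: a current Small Employer Certificate is held; every employee is an immediate family member. But: (e) operates against (c): the baseline figure is 803, meeting the 747 threshold. (f) does not operate here (the coverage ratio is 66%, not less than 57%), so (e) stands. (c) is therefore removed.
Exception (d)'s conditions are all satisfied: the employer is a non-profit; the employer's headcount is 16, under the 17 limit. Turning to paragraphs (g)–(k): (g) applies — the qualifying period is 290 days, meeting the 240 days threshold. (h) is triggered (the bakery is classified under the construction sector), but is set aside by (i): (i) is engaged — a current General Notice is held. (j), which would lift (i), does not operate here — no employee exceeds 30 hours/week. Exception (d) does not apply.
Every exception is unavailable, so the rule governs.

Yes — Pablo's bakery must enrol each employee in the state retirement plan.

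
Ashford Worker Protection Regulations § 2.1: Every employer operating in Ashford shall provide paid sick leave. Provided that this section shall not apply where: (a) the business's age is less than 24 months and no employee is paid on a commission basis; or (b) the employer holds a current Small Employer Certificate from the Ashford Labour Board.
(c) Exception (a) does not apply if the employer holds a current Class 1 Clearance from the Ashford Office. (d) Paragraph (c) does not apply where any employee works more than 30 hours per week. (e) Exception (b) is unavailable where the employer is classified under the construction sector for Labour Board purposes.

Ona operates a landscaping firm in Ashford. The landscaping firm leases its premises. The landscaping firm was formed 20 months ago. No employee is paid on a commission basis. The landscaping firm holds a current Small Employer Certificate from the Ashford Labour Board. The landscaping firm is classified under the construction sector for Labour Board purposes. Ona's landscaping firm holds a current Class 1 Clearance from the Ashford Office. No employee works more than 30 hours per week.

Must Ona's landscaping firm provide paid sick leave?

Exception (a): the business's age is 20 months, less than the 24 months limit; no employee is paid on commission — every condition holds. Turning to paragraphs (c)–(d): (c) operates against (a): a current Class 1 Clearance is held. (d), which would lift (c), is not triggered — no employee exceeds 30 hours/week. (a) is therefore removed.
All of (b)'s requirements are met (a current Small Employer Certificate is held). But applying paragraph (e): (e) operates against (b): the landscaping firm is classified under the construction sector. Exception (b) does not apply.
No exception is made out. Ona's landscaping firm falls within the general rule.

Yes — Ona's landscaping firm must provide paid sick leave.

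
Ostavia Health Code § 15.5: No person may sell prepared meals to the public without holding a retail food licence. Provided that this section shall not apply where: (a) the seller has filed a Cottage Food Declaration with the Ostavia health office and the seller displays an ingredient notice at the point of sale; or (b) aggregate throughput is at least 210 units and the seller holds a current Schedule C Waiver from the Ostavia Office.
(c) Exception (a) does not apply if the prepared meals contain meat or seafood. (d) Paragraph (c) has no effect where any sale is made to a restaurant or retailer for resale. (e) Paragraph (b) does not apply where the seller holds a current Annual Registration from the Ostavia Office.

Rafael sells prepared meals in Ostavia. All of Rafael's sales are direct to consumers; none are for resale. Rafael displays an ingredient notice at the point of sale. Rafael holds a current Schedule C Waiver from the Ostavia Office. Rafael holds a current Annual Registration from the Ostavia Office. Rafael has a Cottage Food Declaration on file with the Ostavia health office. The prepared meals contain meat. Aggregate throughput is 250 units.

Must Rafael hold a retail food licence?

Yes — Rafael must hold a retail food licence.

Exception (a)'s conditions are all satisfied: a Cottage Food Declaration is on file; an ingredient notice is displayed. Turning to paragraphs (c)–(d): (c) operates against (a): the prepared meals contain meat. (d) is inapplicable (no sales are for resale), so (c) stands. (a) is therefore removed.
All of (b)'s requirements are met (aggregate throughput is 250 units, meeting the 210 units threshold; a current Schedule C Waiver is held). But applying paragraph (e): (e) operates — a current Annual Registration is held. So (b) is unavailable.
No exception is made out. Rafael falls within the general rule.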